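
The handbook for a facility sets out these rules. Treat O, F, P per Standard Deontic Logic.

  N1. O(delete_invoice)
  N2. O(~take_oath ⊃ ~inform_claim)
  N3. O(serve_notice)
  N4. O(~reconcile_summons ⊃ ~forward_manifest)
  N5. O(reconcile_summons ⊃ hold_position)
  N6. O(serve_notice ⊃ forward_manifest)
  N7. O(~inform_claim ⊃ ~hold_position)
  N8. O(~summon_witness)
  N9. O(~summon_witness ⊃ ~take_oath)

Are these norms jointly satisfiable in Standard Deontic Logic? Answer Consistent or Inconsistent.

Inconsistent

From premise 3 we have O(serve_notice).
Premise 6 is O(serve_notice ⊃ forward_manifest); since O(serve_notice), deontic closure gives O(forward_manifest).
Premise 4, O(~reconcile_summons ⊃ ~forward_manifest), contraposes to O(forward_manifest ⊃ reconcile_summons); with O(forward_manifest) we get O(reconcile_summons).
Premise 5 is O(reconcile_summons ⊃ hold_position); since O(reconcile_summons), deontic closure gives O(hold_position).
Premise 7 is O(~inform_claim ⊃ ~hold_position); contrapositively O(hold_position ⊃ inform_claim). Since O(hold_position) holds, K gives O(inform_claim).
Premise 2 is O(~take_oath ⊃ ~inform_claim); contrapositively O(inform_claim ⊃ take_oath). Since O(inform_claim) holds, K gives O(take_oath).
Premise 9, O(~summon_witness ⊃ ~take_oath), contraposes to O(take_oath ⊃ summon_witness); with O(take_oath) we get O(summon_witness).
Yet premise 8 states O(~summon_witness).
We now have both O(summon_witness) and O(~summon_witness) — summon_witness is simultaneously obligatory and forbidden, violating the D-axiom.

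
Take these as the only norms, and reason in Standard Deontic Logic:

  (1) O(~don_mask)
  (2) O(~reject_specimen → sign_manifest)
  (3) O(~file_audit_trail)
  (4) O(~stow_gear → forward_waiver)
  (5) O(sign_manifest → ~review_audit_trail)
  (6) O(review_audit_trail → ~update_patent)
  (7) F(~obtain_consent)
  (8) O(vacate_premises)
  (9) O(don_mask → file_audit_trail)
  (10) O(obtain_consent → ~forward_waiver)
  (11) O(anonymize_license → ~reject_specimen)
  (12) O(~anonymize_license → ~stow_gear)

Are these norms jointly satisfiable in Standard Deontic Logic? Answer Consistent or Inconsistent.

Consistent

Premise 9 is O(don_mask → file_audit_trail), but O(don_mask) is not derivable from the premises, so it does not yield O(file_audit_trail).
So O(file_audit_trail) is not derivable, and the apparent clash with O(~file_audit_trail) does not arise.
A world satisfying every obligation exists (e.g. anonymize_license=true, don_mask=false, file_audit_trail=false, forward_waiver=false, obtain_consent=true, reject_specimen=false, review_audit_trail=false, sign_manifest=true, stow_gear=true, update_patent=false, vacate_premises=true); no atom is both obligatory and forbidden, so the set is consistent.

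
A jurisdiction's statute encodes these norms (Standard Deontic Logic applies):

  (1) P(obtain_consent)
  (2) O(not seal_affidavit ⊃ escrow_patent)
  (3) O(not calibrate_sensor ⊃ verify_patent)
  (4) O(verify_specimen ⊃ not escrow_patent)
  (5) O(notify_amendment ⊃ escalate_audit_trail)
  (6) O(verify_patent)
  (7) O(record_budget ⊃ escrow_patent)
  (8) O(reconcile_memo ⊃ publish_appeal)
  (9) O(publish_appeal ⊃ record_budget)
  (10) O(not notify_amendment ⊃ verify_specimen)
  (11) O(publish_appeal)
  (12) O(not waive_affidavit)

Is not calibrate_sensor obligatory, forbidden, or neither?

Neither

Premise 3 is O(not calibrate_sensor ⊃ verify_patent); even if O(verify_patent) held, inferring O(not calibrate_sensor) would be affirming the consequent — invalid.
No premise or chain of K-axiom applications forces O(not calibrate_sensor), and none forces O(calibrate_sensor). So not calibrate_sensor is neither obligatory nor forbidden under these norms.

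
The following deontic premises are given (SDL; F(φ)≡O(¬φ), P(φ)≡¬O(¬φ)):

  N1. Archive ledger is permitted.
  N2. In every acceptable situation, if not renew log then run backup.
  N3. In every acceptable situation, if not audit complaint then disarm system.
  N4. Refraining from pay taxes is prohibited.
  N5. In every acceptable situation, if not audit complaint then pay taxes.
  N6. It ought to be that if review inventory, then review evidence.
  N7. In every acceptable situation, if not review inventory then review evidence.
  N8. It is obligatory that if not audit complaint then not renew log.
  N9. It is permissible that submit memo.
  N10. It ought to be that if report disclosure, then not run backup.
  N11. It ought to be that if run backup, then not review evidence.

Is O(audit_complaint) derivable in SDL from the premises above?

Yes

Premises 6 and 7 are O(review_inventory → review_evidence) and O(¬review_inventory → review_evidence); every ideal world satisfies review_inventory or ¬review_inventory, so in either case review_evidence holds — hence O(review_evidence).
Premise 11 is O(run_backup → ¬review_evidence); contrapositively O(review_evidence → ¬run_backup). Since O(review_evidence) holds, K gives O(¬run_backup).
Premise 2, O(¬renew_log → run_backup), contraposes to O(¬run_backup → renew_log); with O(¬run_backup) we get O(renew_log).
The contrapositive of premise 8 (O(¬audit_complaint → ¬renew_log)) is O(renew_log → audit_complaint), and O(renew_log) is already established, so O(audit_complaint).
Premises 1, 3, 4, 5, 9, 10 do not contribute to this derivation.
So O(audit_complaint) follows.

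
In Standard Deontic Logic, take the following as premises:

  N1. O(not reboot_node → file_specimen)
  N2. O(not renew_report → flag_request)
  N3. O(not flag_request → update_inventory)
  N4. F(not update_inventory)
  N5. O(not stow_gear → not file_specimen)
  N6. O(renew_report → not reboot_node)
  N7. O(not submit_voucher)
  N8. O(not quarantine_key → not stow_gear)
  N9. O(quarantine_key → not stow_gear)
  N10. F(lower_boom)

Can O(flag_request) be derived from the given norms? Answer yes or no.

Yes

Premises 8 and 9 are O(not quarantine_key → not stow_gear) and O(quarantine_key → not stow_gear); every ideal world satisfies not quarantine_key or quarantine_key, so in either case not stow_gear holds — hence O(not stow_gear).
With premise 5, O(not stow_gear → not file_specimen), the K-axiom yields O(not file_specimen).
Premise 1, O(not reboot_node → file_specimen), contraposes to O(not file_specimen → reboot_node); with O(not file_specimen) we get O(reboot_node).
The contrapositive of premise 6 (O(renew_report → not reboot_node)) is O(reboot_node → not renew_report), and O(reboot_node) is already established, so O(not renew_report).
Premise 2 is O(not renew_report → flag_request); since O(not renew_report), deontic closure gives O(flag_request).
Premises 3, 4, 7, 10 do not contribute to this derivation.
So O(flag_request) follows.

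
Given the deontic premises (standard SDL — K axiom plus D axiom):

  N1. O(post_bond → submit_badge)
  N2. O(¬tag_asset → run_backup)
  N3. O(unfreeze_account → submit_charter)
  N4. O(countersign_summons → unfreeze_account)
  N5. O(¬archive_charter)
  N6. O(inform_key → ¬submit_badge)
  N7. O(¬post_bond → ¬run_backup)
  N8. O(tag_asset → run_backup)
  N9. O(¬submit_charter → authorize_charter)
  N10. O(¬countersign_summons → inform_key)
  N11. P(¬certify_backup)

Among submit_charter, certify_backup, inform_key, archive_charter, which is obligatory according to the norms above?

submit_charter

By case analysis on ¬tag_asset: premise 2 gives O(¬tag_asset → run_backup) and premise 8 gives O(tag_asset → run_backup), so O(run_backup) either way.
Premise 7, O(¬post_bond → ¬run_backup), contraposes to O(run_backup → post_bond); with O(run_backup) we get O(post_bond).
Premise 1 is O(post_bond → submit_badge); since O(post_bond), deontic closure gives O(submit_badge).
Premise 6 is O(inform_key → ¬submit_badge); contrapositively O(submit_badge → ¬inform_key). Since O(submit_badge) holds, K gives O(¬inform_key).
Premise 10 is O(¬countersign_summons → inform_key); contrapositively O(¬inform_key → countersign_summons). Since O(¬inform_key) holds, K gives O(countersign_summons).
From O(countersign_summons) and premise 4, O(countersign_summons → unfreeze_account), we obtain O(unfreeze_account).
Applying K to premise 3 (O(unfreeze_account → submit_charter)) and O(unfreeze_account) yields O(submit_charter).
So O(submit_charter) holds — submit_charter is obligatory. None of the other listed options is made obligatory by any chain of premises.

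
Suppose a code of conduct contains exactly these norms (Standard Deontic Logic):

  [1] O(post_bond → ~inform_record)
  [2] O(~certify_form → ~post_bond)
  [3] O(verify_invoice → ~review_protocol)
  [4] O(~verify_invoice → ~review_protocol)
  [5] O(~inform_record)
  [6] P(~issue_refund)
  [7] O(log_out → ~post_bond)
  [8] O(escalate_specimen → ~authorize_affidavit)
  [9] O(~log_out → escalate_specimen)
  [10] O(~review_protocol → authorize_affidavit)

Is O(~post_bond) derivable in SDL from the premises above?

Premises 3 and 4 cover both cases: O(verify_invoice → ~review_protocol) and O(~verify_invoice → ~review_protocol). Since verify_invoice ∨ ~verify_invoice is a tautology, O(~review_protocol) follows.
Applying K to premise 10 (O(~review_protocol → authorize_affidavit)) and O(~review_protocol) yields O(authorize_affidavit).
Premise 8, O(escalate_specimen → ~authorize_affidavit), contraposes to O(authorize_affidavit → ~escalate_specimen); with O(authorize_affidavit) we get O(~escalate_specimen).
Premise 9 is O(~log_out → escalate_specimen); contrapositively O(~escalate_specimen → log_out). Since O(~escalate_specimen) holds, K gives O(log_out).
From O(log_out) and premise 7, O(log_out → ~post_bond), we obtain O(~post_bond).
Premises 1, 2, 5, 6 do not contribute to this derivation.
So O(~post_bond) follows.

Yes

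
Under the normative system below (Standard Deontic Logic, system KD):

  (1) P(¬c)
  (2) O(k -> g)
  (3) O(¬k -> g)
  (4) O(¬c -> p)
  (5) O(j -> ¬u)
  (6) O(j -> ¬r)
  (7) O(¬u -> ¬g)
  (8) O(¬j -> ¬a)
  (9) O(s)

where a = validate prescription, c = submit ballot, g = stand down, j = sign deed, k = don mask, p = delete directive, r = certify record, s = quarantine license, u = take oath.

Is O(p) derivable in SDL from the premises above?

Premise 4 is O(¬c -> p), but O(¬c) is not derivable from the premises (the permission P(¬c) asserts only ¬O(c), not O(¬c)), so it does not yield O(p).
No other premise forces O(p). An ideal world satisfying every premise can still have p false, so O(p) is not derivable.

No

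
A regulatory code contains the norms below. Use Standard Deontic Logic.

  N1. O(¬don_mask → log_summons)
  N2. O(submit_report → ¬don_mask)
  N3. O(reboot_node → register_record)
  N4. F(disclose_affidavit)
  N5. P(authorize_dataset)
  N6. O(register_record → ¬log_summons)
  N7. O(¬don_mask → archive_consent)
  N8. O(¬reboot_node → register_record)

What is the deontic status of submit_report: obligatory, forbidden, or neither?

Premises 8 and 3 are O(¬reboot_node → register_record) and O(reboot_node → register_record); every ideal world satisfies ¬reboot_node or reboot_node, so in either case register_record holds — hence O(register_record).
With premise 6, O(register_record → ¬log_summons), the K-axiom yields O(¬log_summons).
Premise 1, O(¬don_mask → log_summons), contraposes to O(¬log_summons → don_mask); with O(¬log_summons) we get O(don_mask).
Premise 2, O(submit_report → ¬don_mask), contraposes to O(don_mask → ¬submit_report); with O(don_mask) we get O(¬submit_report).
Premises 4, 5, 7 do not contribute to this derivation.
Thus O(¬submit_report), which is F(submit_report): submit_report is forbidden.

Forbidden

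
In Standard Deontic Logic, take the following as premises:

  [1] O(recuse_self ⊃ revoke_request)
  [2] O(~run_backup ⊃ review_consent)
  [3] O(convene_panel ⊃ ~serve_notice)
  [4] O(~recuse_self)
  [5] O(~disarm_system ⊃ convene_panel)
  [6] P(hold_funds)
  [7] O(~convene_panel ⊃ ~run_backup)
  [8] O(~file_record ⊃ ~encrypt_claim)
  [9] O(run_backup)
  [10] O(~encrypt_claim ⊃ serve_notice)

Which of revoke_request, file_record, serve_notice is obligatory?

From premise 9 we have O(run_backup).
Premise 7, O(~convene_panel ⊃ ~run_backup), contraposes to O(run_backup ⊃ convene_panel); with O(run_backup) we get O(convene_panel).
Applying K to premise 3 (O(convene_panel ⊃ ~serve_notice)) and O(convene_panel) yields O(~serve_notice).
Premise 10 is O(~encrypt_claim ⊃ serve_notice); contrapositively O(~serve_notice ⊃ encrypt_claim). Since O(~serve_notice) holds, K gives O(encrypt_claim).
Premise 8 is O(~file_record ⊃ ~encrypt_claim); contrapositively O(encrypt_claim ⊃ file_record). Since O(encrypt_claim) holds, K gives O(file_record).
So O(file_record) holds — file_record is obligatory. None of the other listed options is made obligatory by any chain of premises.

file_record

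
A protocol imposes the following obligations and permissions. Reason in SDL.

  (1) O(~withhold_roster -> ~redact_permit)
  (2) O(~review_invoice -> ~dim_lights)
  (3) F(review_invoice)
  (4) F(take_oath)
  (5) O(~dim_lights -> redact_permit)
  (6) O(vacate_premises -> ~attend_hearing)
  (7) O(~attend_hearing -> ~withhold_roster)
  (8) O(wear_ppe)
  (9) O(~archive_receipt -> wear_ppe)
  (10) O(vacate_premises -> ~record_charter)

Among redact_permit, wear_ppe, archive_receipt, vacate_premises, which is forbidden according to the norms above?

F(review_invoice) at premise 3 means O(~review_invoice).
With premise 2, O(~review_invoice -> ~dim_lights), the K-axiom yields O(~dim_lights).
With premise 5, O(~dim_lights -> redact_permit), the K-axiom yields O(redact_permit).
Premise 1, O(~withhold_roster -> ~redact_permit), contraposes to O(redact_permit -> withhold_roster); with O(redact_permit) we get O(withhold_roster).
The contrapositive of premise 7 (O(~attend_hearing -> ~withhold_roster)) is O(withhold_roster -> attend_hearing), and O(withhold_roster) is already established, so O(attend_hearing).
Premise 6, O(vacate_premises -> ~attend_hearing), contraposes to O(attend_hearing -> ~vacate_premises); with O(attend_hearing) we get O(~vacate_premises).
So O(~vacate_premises) holds, i.e. vacate_premises is forbidden. None of the other listed options is forbidden under the premises.

vacate_premises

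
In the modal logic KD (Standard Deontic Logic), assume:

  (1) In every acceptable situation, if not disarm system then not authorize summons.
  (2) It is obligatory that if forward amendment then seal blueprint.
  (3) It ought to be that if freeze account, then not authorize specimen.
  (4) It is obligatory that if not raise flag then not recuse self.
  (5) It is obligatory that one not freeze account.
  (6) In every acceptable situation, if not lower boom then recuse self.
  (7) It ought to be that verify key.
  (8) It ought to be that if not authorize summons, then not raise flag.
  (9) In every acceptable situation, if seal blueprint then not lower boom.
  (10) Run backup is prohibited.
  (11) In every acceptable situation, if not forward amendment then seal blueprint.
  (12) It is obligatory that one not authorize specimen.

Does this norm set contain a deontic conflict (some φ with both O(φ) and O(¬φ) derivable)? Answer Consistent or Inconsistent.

Premise 3 is O(freeze_account → ¬authorize_specimen); even if O(¬authorize_specimen) held, inferring O(freeze_account) would be affirming the consequent — invalid.
So O(freeze_account) is not derivable, and the apparent clash with O(¬freeze_account) does not arise.
A world satisfying every obligation exists (e.g. authorize_specimen=false, authorize_summons=true, disarm_system=true, forward_amendment=false, freeze_account=false, lower_boom=false, raise_flag=true, recuse_self=true, run_backup=false, seal_blueprint=true, verify_key=true); no atom is both obligatory and forbidden, so the set is consistent.

Consistent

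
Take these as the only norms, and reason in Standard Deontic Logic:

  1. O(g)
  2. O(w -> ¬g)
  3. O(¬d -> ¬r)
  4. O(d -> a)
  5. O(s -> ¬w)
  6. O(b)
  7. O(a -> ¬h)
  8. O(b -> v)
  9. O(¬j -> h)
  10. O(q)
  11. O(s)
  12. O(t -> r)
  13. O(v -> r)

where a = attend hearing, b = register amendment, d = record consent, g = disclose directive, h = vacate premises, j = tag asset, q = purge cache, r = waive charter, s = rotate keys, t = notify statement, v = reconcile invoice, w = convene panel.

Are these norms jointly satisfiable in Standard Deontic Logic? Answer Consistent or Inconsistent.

Consistent

Premise 2 is O(w -> ¬g), but O(w) is not derivable from the premises, so it does not yield O(¬g).
So O(¬g) is not derivable, and the apparent clash with O(g) does not arise.
A world satisfying every obligation exists (e.g. a=true, b=true, d=true, g=true, h=false, j=true, q=true, r=true, s=true, t=false, v=true, w=false); no atom is both obligatory and forbidden, so the set is consistent.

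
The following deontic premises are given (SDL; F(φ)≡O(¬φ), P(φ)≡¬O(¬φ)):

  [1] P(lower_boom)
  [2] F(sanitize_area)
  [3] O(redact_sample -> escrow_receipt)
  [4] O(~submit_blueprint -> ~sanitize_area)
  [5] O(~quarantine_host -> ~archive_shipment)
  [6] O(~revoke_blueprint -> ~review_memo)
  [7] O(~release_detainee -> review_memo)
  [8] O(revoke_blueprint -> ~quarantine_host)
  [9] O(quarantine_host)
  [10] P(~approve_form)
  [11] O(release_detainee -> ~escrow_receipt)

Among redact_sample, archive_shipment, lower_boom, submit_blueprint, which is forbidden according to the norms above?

Premise 9 states O(quarantine_host) outright.
Premise 8, O(revoke_blueprint -> ~quarantine_host), contraposes to O(quarantine_host -> ~revoke_blueprint); with O(quarantine_host) we get O(~revoke_blueprint).
With premise 6, O(~revoke_blueprint -> ~review_memo), the K-axiom yields O(~review_memo).
The contrapositive of premise 7 (O(~release_detainee -> review_memo)) is O(~review_memo -> release_detainee), and O(~review_memo) is already established, so O(release_detainee).
From O(release_detainee) and premise 11, O(release_detainee -> ~escrow_receipt), we obtain O(~escrow_receipt).
Premise 3, O(redact_sample -> escrow_receipt), contraposes to O(~escrow_receipt -> ~redact_sample); with O(~escrow_receipt) we get O(~redact_sample).
So O(~redact_sample) holds, i.e. redact_sample is forbidden. None of the other listed options is forbidden under the premises.

redact_sample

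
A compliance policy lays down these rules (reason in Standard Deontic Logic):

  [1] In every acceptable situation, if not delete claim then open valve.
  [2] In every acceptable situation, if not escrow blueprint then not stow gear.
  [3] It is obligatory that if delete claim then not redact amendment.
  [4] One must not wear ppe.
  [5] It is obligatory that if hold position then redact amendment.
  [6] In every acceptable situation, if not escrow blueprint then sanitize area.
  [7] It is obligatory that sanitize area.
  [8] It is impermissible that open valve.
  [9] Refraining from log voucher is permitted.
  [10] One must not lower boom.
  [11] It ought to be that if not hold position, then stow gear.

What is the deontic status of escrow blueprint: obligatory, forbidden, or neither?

F(open_valve) at premise 8 means O(¬open_valve).
The contrapositive of premise 1 (O(¬delete_claim → open_valve)) is O(¬open_valve → delete_claim), and O(¬open_valve) is already established, so O(delete_claim).
Premise 3 is O(delete_claim → ¬redact_amendment); since O(delete_claim), deontic closure gives O(¬redact_amendment).
Premise 5 is O(hold_position → redact_amendment); contrapositively O(¬redact_amendment → ¬hold_position). Since O(¬redact_amendment) holds, K gives O(¬hold_position).
Premise 11 is O(¬hold_position → stow_gear); since O(¬hold_position), deontic closure gives O(stow_gear).
The contrapositive of premise 2 (O(¬escrow_blueprint → ¬stow_gear)) is O(stow_gear → escrow_blueprint), and O(stow_gear) is already established, so O(escrow_blueprint).
Premises 4, 6, 7, 9, 10 do not contribute to this derivation.
Hence escrow_blueprint is obligatory.

Obligatory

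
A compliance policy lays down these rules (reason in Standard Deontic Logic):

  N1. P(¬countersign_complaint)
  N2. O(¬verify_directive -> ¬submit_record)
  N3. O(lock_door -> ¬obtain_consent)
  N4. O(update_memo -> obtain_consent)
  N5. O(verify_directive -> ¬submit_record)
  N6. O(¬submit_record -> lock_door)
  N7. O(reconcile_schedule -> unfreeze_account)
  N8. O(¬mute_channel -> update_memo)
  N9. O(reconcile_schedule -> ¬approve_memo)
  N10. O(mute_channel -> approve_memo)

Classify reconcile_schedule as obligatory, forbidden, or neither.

By case analysis on verify_directive: premise 5 gives O(verify_directive -> ¬submit_record) and premise 2 gives O(¬verify_directive -> ¬submit_record), so O(¬submit_record) either way.
Premise 6 is O(¬submit_record -> lock_door); since O(¬submit_record), deontic closure gives O(lock_door).
Premise 3 is O(lock_door -> ¬obtain_consent); since O(lock_door), deontic closure gives O(¬obtain_consent).
Premise 4, O(update_memo -> obtain_consent), contraposes to O(¬obtain_consent -> ¬update_memo); with O(¬obtain_consent) we get O(¬update_memo).
Premise 8, O(¬mute_channel -> update_memo), contraposes to O(¬update_memo -> mute_channel); with O(¬update_memo) we get O(mute_channel).
Applying K to premise 10 (O(mute_channel -> approve_memo)) and O(mute_channel) yields O(approve_memo).
Premise 9, O(reconcile_schedule -> ¬approve_memo), contraposes to O(approve_memo -> ¬reconcile_schedule); with O(approve_memo) we get O(¬reconcile_schedule).
Premises 1, 7 do not contribute to this derivation.
Thus O(¬reconcile_schedule), which is F(reconcile_schedule): reconcile_schedule is forbidden.

Forbidden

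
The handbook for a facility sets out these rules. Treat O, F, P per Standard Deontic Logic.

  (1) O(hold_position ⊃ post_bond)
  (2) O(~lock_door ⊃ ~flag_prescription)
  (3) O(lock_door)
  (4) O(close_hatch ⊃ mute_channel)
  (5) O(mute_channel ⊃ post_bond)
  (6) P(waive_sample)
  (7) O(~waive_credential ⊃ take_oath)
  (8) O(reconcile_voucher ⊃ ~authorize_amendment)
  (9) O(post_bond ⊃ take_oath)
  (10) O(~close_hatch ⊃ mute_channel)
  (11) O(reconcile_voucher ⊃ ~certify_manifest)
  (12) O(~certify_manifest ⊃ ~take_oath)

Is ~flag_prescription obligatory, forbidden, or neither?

Premise 2 is O(~lock_door ⊃ ~flag_prescription), but O(~lock_door) is not derivable from the premises, so it does not yield O(~flag_prescription).
No premise or chain of K-axiom applications forces O(~flag_prescription), and none forces O(flag_prescription). So ~flag_prescription is neither obligatory nor forbidden under these norms.

Neither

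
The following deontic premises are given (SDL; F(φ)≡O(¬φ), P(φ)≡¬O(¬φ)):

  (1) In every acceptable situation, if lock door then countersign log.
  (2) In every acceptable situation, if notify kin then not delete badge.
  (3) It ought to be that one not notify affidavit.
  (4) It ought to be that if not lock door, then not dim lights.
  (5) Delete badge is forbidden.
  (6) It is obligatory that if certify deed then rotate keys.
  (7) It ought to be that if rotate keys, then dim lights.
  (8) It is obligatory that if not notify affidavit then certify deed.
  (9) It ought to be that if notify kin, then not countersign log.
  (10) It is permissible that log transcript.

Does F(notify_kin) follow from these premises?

From premise 3 we have O(¬notify_affidavit).
With premise 8, O(¬notify_affidavit → certify_deed), the K-axiom yields O(certify_deed).
With premise 6, O(certify_deed → rotate_keys), the K-axiom yields O(rotate_keys).
Applying K to premise 7 (O(rotate_keys → dim_lights)) and O(rotate_keys) yields O(dim_lights).
Premise 4, O(¬lock_door → ¬dim_lights), contraposes to O(dim_lights → lock_door); with O(dim_lights) we get O(lock_door).
From O(lock_door) and premise 1, O(lock_door → countersign_log), we obtain O(countersign_log).
Premise 9 is O(notify_kin → ¬countersign_log); contrapositively O(countersign_log → ¬notify_kin). Since O(countersign_log) holds, K gives O(¬notify_kin).
Premises 2, 5, 10 do not contribute to this derivation.
So O(¬notify_kin) holds, i.e. F(notify_kin). The claim follows.

Yes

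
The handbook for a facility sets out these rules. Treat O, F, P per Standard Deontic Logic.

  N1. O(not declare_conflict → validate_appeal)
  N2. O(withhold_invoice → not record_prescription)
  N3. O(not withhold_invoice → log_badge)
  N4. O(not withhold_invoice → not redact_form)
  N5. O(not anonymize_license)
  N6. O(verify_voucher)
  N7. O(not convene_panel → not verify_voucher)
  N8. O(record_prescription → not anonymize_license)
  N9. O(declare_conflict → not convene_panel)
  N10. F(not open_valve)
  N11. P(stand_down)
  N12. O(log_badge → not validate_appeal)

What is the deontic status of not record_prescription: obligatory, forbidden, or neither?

Premise 6 gives O(verify_voucher).
Premise 7 is O(not convene_panel → not verify_voucher); contrapositively O(verify_voucher → convene_panel). Since O(verify_voucher) holds, K gives O(convene_panel).
Premise 9, O(declare_conflict → not convene_panel), contraposes to O(convene_panel → not declare_conflict); with O(convene_panel) we get O(not declare_conflict).
Applying K to premise 1 (O(not declare_conflict → validate_appeal)) and O(not declare_conflict) yields O(validate_appeal).
The contrapositive of premise 12 (O(log_badge → not validate_appeal)) is O(validate_appeal → not log_badge), and O(validate_appeal) is already established, so O(not log_badge).
Premise 3, O(not withhold_invoice → log_badge), contraposes to O(not log_badge → withhold_invoice); with O(not log_badge) we get O(withhold_invoice).
With premise 2, O(withhold_invoice → not record_prescription), the K-axiom yields O(not record_prescription).
Premises 4, 5, 8, 10, 11 do not contribute to this derivation.
Hence not record_prescription is obligatory.

Obligatory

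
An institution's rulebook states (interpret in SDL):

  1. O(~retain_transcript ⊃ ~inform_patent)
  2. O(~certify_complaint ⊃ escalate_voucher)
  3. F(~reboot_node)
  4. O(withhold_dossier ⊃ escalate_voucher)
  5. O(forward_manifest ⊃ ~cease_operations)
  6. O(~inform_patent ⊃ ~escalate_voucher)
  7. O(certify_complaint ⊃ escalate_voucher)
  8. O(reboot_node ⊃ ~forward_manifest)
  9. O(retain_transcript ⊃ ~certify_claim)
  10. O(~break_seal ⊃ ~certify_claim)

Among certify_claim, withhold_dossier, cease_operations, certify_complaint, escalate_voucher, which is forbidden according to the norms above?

certify_claim

By case analysis on ~certify_complaint: premise 2 gives O(~certify_complaint ⊃ escalate_voucher) and premise 7 gives O(certify_complaint ⊃ escalate_voucher), so O(escalate_voucher) either way.
Premise 6, O(~inform_patent ⊃ ~escalate_voucher), contraposes to O(escalate_voucher ⊃ inform_patent); with O(escalate_voucher) we get O(inform_patent).
Premise 1, O(~retain_transcript ⊃ ~inform_patent), contraposes to O(inform_patent ⊃ retain_transcript); with O(inform_patent) we get O(retain_transcript).
Premise 9 is O(retain_transcript ⊃ ~certify_claim); since O(retain_transcript), deontic closure gives O(~certify_claim).
So O(~certify_claim) holds, i.e. certify_claim is forbidden. None of the other listed options is forbidden under the premises.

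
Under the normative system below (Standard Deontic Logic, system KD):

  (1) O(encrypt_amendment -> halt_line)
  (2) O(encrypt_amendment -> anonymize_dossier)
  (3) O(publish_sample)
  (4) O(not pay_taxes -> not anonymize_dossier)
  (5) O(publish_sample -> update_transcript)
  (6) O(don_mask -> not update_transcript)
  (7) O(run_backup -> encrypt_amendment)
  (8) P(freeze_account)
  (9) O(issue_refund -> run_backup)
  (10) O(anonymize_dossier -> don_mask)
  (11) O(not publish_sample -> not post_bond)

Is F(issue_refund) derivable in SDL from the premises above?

Yes

From premise 3 we have O(publish_sample).
Applying K to premise 5 (O(publish_sample -> update_transcript)) and O(publish_sample) yields O(update_transcript).
The contrapositive of premise 6 (O(don_mask -> not update_transcript)) is O(update_transcript -> not don_mask), and O(update_transcript) is already established, so O(not don_mask).
The contrapositive of premise 10 (O(anonymize_dossier -> don_mask)) is O(not don_mask -> not anonymize_dossier), and O(not don_mask) is already established, so O(not anonymize_dossier).
Premise 2 is O(encrypt_amendment -> anonymize_dossier); contrapositively O(not anonymize_dossier -> not encrypt_amendment). Since O(not anonymize_dossier) holds, K gives O(not encrypt_amendment).
Premise 7, O(run_backup -> encrypt_amendment), contraposes to O(not encrypt_amendment -> not run_backup); with O(not encrypt_amendment) we get O(not run_backup).
Premise 9, O(issue_refund -> run_backup), contraposes to O(not run_backup -> not issue_refund); with O(not run_backup) we get O(not issue_refund).
Premises 1, 4, 8, 11 do not contribute to this derivation.
So O(not issue_refund) holds, i.e. F(issue_refund). The claim follows.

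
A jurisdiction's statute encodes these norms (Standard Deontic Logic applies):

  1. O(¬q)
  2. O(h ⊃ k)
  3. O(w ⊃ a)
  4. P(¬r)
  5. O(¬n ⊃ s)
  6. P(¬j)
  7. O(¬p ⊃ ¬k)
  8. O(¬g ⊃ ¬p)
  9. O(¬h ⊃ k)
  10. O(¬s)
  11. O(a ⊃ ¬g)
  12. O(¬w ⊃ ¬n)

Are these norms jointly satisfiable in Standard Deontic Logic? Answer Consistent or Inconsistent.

Inconsistent

Premises 9 and 2 cover both cases: O(¬h ⊃ k) and O(h ⊃ k). Since ¬h ∨ h is a tautology, O(k) follows.
Premise 7 is O(¬p ⊃ ¬k); contrapositively O(k ⊃ p). Since O(k) holds, K gives O(p).
The contrapositive of premise 8 (O(¬g ⊃ ¬p)) is O(p ⊃ g), and O(p) is already established, so O(g).
Premise 11 is O(a ⊃ ¬g); contrapositively O(g ⊃ ¬a). Since O(g) holds, K gives O(¬a).
Premise 3 is O(w ⊃ a); contrapositively O(¬a ⊃ ¬w). Since O(¬a) holds, K gives O(¬w).
From O(¬w) and premise 12, O(¬w ⊃ ¬n), we obtain O(¬n).
Applying K to premise 5 (O(¬n ⊃ s)) and O(¬n) yields O(s).
However, premise 10 gives O(¬s).
We now have both O(s) and O(¬s) — s is simultaneously obligatory and forbidden, violating the D-axiom.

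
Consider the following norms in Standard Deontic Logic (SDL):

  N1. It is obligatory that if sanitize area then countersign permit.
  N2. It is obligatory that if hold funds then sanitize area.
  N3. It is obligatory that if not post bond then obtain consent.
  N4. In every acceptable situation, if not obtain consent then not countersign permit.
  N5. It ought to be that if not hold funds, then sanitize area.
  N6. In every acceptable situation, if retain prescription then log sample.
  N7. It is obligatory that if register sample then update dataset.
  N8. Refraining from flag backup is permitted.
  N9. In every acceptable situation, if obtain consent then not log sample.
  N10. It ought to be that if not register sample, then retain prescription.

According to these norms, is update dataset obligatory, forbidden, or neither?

Obligatory

Premises 2 and 5 cover both cases: O(hold_funds → sanitize_area) and O(¬hold_funds → sanitize_area). Since hold_funds ∨ ¬hold_funds is a tautology, O(sanitize_area) follows.
With premise 1, O(sanitize_area → countersign_permit), the K-axiom yields O(countersign_permit).
Premise 4 is O(¬obtain_consent → ¬countersign_permit); contrapositively O(countersign_permit → obtain_consent). Since O(countersign_permit) holds, K gives O(obtain_consent).
From O(obtain_consent) and premise 9, O(obtain_consent → ¬log_sample), we obtain O(¬log_sample).
The contrapositive of premise 6 (O(retain_prescription → log_sample)) is O(¬log_sample → ¬retain_prescription), and O(¬log_sample) is already established, so O(¬retain_prescription).
Premise 10 is O(¬register_sample → retain_prescription); contrapositively O(¬retain_prescription → register_sample). Since O(¬retain_prescription) holds, K gives O(register_sample).
Applying K to premise 7 (O(register_sample → update_dataset)) and O(register_sample) yields O(update_dataset).
Premises 3, 8 do not contribute to this derivation.
Hence update_dataset is obligatory.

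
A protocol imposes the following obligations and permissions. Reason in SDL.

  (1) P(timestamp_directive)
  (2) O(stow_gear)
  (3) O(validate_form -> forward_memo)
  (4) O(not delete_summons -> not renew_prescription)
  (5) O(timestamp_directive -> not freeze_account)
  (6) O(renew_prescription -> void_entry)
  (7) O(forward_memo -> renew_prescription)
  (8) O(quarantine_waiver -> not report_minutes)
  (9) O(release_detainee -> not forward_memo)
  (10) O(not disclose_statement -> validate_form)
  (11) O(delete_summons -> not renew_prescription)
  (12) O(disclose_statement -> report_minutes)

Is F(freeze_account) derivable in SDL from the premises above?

No

Premise 5 is O(timestamp_directive -> not freeze_account), but O(timestamp_directive) is not derivable from the premises (the permission P(timestamp_directive) asserts only not O(not timestamp_directive), not O(timestamp_directive)), so it does not yield O(not freeze_account).
No other premise forces O(not freeze_account). An ideal world satisfying every premise can still have freeze_account true, so F(freeze_account) is not derivable.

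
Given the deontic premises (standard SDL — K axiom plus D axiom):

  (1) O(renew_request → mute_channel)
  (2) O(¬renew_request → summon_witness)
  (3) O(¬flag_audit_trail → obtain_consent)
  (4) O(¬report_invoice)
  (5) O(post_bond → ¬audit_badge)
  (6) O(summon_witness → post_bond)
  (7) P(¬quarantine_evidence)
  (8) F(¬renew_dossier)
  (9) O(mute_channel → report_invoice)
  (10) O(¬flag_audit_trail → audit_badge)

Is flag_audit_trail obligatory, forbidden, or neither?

Obligatory

Premise 4 states O(¬report_invoice) outright.
Premise 9 is O(mute_channel → report_invoice); contrapositively O(¬report_invoice → ¬mute_channel). Since O(¬report_invoice) holds, K gives O(¬mute_channel).
Premise 1, O(renew_request → mute_channel), contraposes to O(¬mute_channel → ¬renew_request); with O(¬mute_channel) we get O(¬renew_request).
From O(¬renew_request) and premise 2, O(¬renew_request → summon_witness), we obtain O(summon_witness).
Applying K to premise 6 (O(summon_witness → post_bond)) and O(summon_witness) yields O(post_bond).
Applying K to premise 5 (O(post_bond → ¬audit_badge)) and O(post_bond) yields O(¬audit_badge).
The contrapositive of premise 10 (O(¬flag_audit_trail → audit_badge)) is O(¬audit_badge → flag_audit_trail), and O(¬audit_badge) is already established, so O(flag_audit_trail).
Premises 3, 7, 8 do not contribute to this derivation.
Hence flag_audit_trail is obligatory.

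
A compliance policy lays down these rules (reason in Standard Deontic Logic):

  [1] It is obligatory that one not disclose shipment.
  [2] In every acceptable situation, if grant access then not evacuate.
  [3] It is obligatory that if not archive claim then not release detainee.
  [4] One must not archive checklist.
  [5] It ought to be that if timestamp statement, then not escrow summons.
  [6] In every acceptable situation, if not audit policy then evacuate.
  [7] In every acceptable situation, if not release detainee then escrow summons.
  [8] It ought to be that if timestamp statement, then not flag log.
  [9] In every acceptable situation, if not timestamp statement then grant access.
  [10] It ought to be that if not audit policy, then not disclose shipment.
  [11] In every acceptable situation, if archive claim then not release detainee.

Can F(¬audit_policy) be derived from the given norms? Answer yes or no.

Yes

Premises 11 and 3 are O(archive_claim → ¬release_detainee) and O(¬archive_claim → ¬release_detainee); every ideal world satisfies archive_claim or ¬archive_claim, so in either case ¬release_detainee holds — hence O(¬release_detainee).
With premise 7, O(¬release_detainee → escrow_summons), the K-axiom yields O(escrow_summons).
Premise 5 is O(timestamp_statement → ¬escrow_summons); contrapositively O(escrow_summons → ¬timestamp_statement). Since O(escrow_summons) holds, K gives O(¬timestamp_statement).
Applying K to premise 9 (O(¬timestamp_statement → grant_access)) and O(¬timestamp_statement) yields O(grant_access).
From O(grant_access) and premise 2, O(grant_access → ¬evacuate), we obtain O(¬evacuate).
Premise 6, O(¬audit_policy → evacuate), contraposes to O(¬evacuate → audit_policy); with O(¬evacuate) we get O(audit_policy).
Premises 1, 4, 8, 10 do not contribute to this derivation.
So O(audit_policy) holds, i.e. F(¬audit_policy). The claim follows.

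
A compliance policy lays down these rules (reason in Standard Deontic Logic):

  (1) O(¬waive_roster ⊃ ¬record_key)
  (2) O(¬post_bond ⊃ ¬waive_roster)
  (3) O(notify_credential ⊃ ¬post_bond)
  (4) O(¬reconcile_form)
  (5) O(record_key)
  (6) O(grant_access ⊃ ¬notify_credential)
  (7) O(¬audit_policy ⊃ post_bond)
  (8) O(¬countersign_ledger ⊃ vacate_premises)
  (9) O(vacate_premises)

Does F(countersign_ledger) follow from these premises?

Premise 8 is O(¬countersign_ledger ⊃ vacate_premises); even if O(vacate_premises) held, inferring O(¬countersign_ledger) would be affirming the consequent — invalid.
No other premise forces O(¬countersign_ledger). An ideal world satisfying every premise can still have countersign_ledger true, so F(countersign_ledger) is not derivable.

No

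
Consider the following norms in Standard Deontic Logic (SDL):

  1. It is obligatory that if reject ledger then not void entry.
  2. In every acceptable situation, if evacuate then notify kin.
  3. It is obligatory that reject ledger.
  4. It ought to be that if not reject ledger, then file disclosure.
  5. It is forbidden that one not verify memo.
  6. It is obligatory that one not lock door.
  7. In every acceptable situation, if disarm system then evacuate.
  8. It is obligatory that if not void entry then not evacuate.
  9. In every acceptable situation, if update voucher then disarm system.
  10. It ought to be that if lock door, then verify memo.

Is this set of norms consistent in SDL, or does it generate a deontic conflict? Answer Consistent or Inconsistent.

Premise 10 is O(lock_door → verify_memo); even if O(verify_memo) held, inferring O(lock_door) would be affirming the consequent — invalid.
So O(lock_door) is not derivable, and the apparent clash with O(¬lock_door) does not arise.
A world satisfying every obligation exists (e.g. disarm_system=false, evacuate=false, file_disclosure=false, lock_door=false, notify_kin=false, reject_ledger=true, update_voucher=false, verify_memo=true, void_entry=false); no atom is both obligatory and forbidden, so the set is consistent.

Consistent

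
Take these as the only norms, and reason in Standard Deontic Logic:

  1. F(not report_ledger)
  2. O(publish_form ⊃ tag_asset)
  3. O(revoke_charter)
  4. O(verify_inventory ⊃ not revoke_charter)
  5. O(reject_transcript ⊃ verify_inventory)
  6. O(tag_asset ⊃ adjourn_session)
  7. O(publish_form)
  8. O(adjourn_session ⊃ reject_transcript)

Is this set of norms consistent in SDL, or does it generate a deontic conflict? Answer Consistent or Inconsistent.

From premise 3 we have O(revoke_charter).
The contrapositive of premise 4 (O(verify_inventory ⊃ not revoke_charter)) is O(revoke_charter ⊃ not verify_inventory), and O(revoke_charter) is already established, so O(not verify_inventory).
Premise 5 is O(reject_transcript ⊃ verify_inventory); contrapositively O(not verify_inventory ⊃ not reject_transcript). Since O(not verify_inventory) holds, K gives O(not reject_transcript).
Premise 8 is O(adjourn_session ⊃ reject_transcript); contrapositively O(not reject_transcript ⊃ not adjourn_session). Since O(not reject_transcript) holds, K gives O(not adjourn_session).
Premise 6 is O(tag_asset ⊃ adjourn_session); contrapositively O(not adjourn_session ⊃ not tag_asset). Since O(not adjourn_session) holds, K gives O(not tag_asset).
The contrapositive of premise 2 (O(publish_form ⊃ tag_asset)) is O(not tag_asset ⊃ not publish_form), and O(not tag_asset) is already established, so O(not publish_form).
But premise 7 directly asserts O(publish_form).
We now have both O(not publish_form) and O(publish_form) — publish_form is simultaneously obligatory and forbidden, violating the D-axiom.

Inconsistent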